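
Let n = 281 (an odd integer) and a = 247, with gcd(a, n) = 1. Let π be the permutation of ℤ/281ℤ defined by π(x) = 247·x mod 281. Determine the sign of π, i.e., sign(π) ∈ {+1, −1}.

+1

Start at x=271: 271 → 59 → 242 → 202 → 157 → 1 → 247 → … (one orbit).
The orbit structure of x ↦ 247x mod 281: 11 orbits of sizes [28, 28, 28, 28, 28, 28, 28, 28, 28, 28, 1].
sign(π) = (−1)^{n − #cycles} = (−1)^{281−11} = (−1)^270 = +1.
Via Zolotarev, sign(π_{247}) = (247|281) = +1.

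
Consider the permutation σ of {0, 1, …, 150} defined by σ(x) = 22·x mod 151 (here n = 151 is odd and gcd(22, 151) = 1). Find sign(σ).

Trace 22: π^k(22) = [22, 31, 78, 55, 2, 44, 62] for k=0..6.
The orbit structure of x ↦ 22x mod 151: 3 orbits of sizes [75, 75, 1].
sign(π) = (−1)^{n − #cycles} = (−1)^{151−3} = (−1)^148 = +1.
The Jacobi symbol (22|151) = +1 (Zolotarev) agrees.

+1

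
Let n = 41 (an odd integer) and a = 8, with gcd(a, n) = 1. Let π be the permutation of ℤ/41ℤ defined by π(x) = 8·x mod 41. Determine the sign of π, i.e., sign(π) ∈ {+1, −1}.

Orbit of 4 under x↦8x: [4, 32, 10, 39, 25, 36, 1]… (length divides ord_41(8)).
3 cycles of lengths [20, 20, 1].
Σ(ℓ_i−1) = 41−3 = 38; sign = (−1)^38 = +1.
Via Zolotarev, sign(π_{8}) = (8|41) = +1.

+1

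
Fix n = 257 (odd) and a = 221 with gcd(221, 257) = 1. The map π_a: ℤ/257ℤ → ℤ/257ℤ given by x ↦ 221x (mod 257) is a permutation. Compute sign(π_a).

+1

Start at x=16: 16 → 195 → 176 → 89 → 137 → 208 → 222 → … (one orbit).
Cycle type of π: 128×2 + 1; total 3 cycles.
With 3 cycles on 257 points, sign = (−1)^{257−3} = +1.
Zolotarev: (221|257) = +1, matching the cycle-count sign.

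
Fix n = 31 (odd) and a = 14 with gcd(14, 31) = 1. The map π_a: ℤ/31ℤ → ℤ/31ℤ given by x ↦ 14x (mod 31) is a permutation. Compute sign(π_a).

Trace 19: π^k(19) = [19, 18, 4, 25, 9, 2, 28] for k=0..6.
3 cycles of lengths [15, 15, 1].
31 − 3 = 28 transpositions; sign(π) = (−1)^28 = +1.

+1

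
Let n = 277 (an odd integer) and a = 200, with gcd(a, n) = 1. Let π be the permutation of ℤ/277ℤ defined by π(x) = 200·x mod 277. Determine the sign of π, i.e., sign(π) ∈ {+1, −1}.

Orbit of 150 under x↦200x: [150, 84, 180, 267, 216, 265, 93]… (length divides ord_277(200)).
Decompose π into cycles: lengths [276, 1] (2 cycles, including the fixed point 0).
With 2 cycles on 277 points, sign = (−1)^{277−2} = -1.

-1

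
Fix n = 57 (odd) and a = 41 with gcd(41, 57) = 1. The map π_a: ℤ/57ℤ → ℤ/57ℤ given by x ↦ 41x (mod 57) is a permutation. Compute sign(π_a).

Start at x=25: 25 → 56 → 16 → 29 → 49 → 14 → 4 → … (one orbit).
Decompose π into cycles: lengths [18, 18, 18, 2, 1] (5 cycles, including the fixed point 0).
sign(π) = (−1)^{n − #cycles} = (−1)^{57−5} = (−1)^52 = +1.

+1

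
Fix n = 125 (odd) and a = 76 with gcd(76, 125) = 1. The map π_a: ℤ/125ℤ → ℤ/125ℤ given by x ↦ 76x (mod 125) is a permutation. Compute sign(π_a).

+1

Start at x=1: 1 → 76 → 26 → 101 → 51 → 1 (one orbit).
45 cycles of lengths [5, 5, 5, 5, 5, 5, 5, 5, 5, 5, 5, 5, 5, 5, 5, 5, 5, 5, 5, 5, 1, 1, 1, 1, 1, 1, 1, 1, 1, 1, 1, 1, 1, 1, 1, 1, 1, 1, 1, 1, 1, 1, 1, 1, 1].
n − c = 125 − 45 = 80; sign = (−1)^80 = +1.
Check: (76/125) = +1 by Zolotarev.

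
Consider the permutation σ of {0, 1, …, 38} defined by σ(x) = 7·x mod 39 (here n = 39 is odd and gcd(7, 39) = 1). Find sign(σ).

-1

Start at x=37: 37 → 25 → 19 → 16 → 34 → 4 → 28 → … (one orbit).
π_7 has 6 disjoint cycles with lengths [12, 12, 12, 1, 1, 1] on {0,…,38}.
n − c = 39 − 6 = 33; sign = (−1)^33 = -1.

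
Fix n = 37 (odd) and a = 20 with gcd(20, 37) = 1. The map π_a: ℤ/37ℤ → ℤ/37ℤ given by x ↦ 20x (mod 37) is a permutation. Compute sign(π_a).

Trace 32: π^k(32) = [32, 11, 35, 34, 14, 21, 13] for k=0..6.
Decompose π into cycles: lengths [36, 1] (2 cycles, including the fixed point 0).
2 cycles on 37: each ℓ→(−1)^(ℓ−1), product (−1)^35 = -1.
Zolotarev: (20|37) = -1, matching the cycle-count sign.

-1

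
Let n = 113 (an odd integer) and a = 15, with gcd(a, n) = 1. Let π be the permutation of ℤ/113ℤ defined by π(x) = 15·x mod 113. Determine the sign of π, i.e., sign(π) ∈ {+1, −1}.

+1

Orbit of 98 under x↦15x: [98, 1, 15, 112]… (length divides ord_113(15)).
Cycle lengths of π_15 on ℤ/113ℤ: [4, 4, 4, 4, 4, 4, 4, 4, 4, 4, 4, 4, 4, 4, 4, 4, 4, 4, 4, 4, 4, 4, 4, 4, 4, 4, 4, 4, 1]; 29 cycles in total.
29 cycles on 113: each ℓ→(−1)^(ℓ−1), product (−1)^84 = +1.
The Jacobi symbol (15|113) = +1 (Zolotarev) agrees.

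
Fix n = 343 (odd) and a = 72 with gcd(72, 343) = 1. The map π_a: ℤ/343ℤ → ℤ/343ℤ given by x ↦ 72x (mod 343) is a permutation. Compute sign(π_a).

Start at x=323: 323 → 275 → 249 → 92 → 107 → 158 → 57 → … (one orbit).
π_72 has 7 disjoint cycles with lengths [147, 147, 21, 21, 3, 3, 1] on {0,…,342}.
7 cycles on 343: each ℓ→(−1)^(ℓ−1), product (−1)^336 = +1.

+1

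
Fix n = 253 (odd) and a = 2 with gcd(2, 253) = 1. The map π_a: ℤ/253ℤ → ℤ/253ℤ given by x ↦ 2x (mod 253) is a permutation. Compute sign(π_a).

Orbit of 236 under x↦2x: [236, 219, 185, 117, 234, 215, 177]… (length divides ord_253(2)).
Cycle type of π: 110×2 + 11×2 + 10 + 1; total 6 cycles.
Σ(ℓ_i−1) = 253−6 = 247; sign = (−1)^247 = -1.
The Jacobi symbol (2|253) = -1 (Zolotarev) agrees.

-1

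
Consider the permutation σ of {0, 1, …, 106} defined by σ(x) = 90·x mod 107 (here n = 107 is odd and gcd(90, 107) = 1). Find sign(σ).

+1

Trace 56: π^k(56) = [56, 11, 27, 76, 99, 29, 42] for k=0..6.
3 cycles of lengths [53, 53, 1].
sign(π) = (−1)^{n − #cycles} = (−1)^{107−3} = (−1)^104 = +1.
(90|107)_J = +1 (Zolotarev's lemma cross-check).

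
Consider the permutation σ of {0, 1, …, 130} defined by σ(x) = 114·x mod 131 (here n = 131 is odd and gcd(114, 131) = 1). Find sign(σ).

+1

Orbit of 3 under x↦114x: [3, 80, 81, 64, 91, 25, 99]… (length divides ord_131(114)).
3 cycles of lengths [65, 65, 1].
sign(π) = (−1)^{n − #cycles} = (−1)^{131−3} = (−1)^128 = +1.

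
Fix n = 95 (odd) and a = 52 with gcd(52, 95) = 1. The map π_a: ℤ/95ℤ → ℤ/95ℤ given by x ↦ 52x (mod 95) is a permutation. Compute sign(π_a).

+1

Orbit of 2 under x↦52x: [2, 9, 88, 16, 72, 39, 33]… (length divides ord_95(52)).
The orbit structure of x ↦ 52x mod 95: 5 orbits of sizes [36, 36, 18, 4, 1].
Σ(ℓ_i−1) = 95−5 = 90; sign = (−1)^90 = +1.
Check: (52/95) = +1 by Zolotarev.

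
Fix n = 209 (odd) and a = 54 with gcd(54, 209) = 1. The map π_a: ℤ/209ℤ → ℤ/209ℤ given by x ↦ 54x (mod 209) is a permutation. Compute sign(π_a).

Trace 144: π^k(144) = [144, 43, 23, 197, 188, 120, 1] for k=0..6.
π_54 has 18 disjoint cycles with lengths [18, 18, 18, 18, 18, 18, 18, 18, 18, 18, 9, 9, 2, 2, 2, 2, 2, 1] on {0,…,208}.
n − c = 209 − 18 = 191; sign = (−1)^191 = -1.
The Jacobi symbol (54|209) = -1 (Zolotarev) agrees.

-1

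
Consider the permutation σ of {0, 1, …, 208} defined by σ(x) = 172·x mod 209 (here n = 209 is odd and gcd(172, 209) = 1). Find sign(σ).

Orbit of 20 under x↦172x: [20, 96, 1, 172, 115, 134, 58]… (length divides ord_209(172)).
π_172 has 38 disjoint cycles with lengths [10, 10, 10, 10, 10, 10, 10, 10, 10, 10, 10, 10, 10, 10, 10, 10, 10, 10, 10, 1, 1, 1, 1, 1, 1, 1, 1, 1, 1, 1, 1, 1, 1, 1, 1, 1, 1, 1] on {0,…,208}.
sign(π) = (−1)^{n − #cycles} = (−1)^{209−38} = (−1)^171 = -1.
Via Zolotarev, sign(π_{172}) = (172|209) = -1.

-1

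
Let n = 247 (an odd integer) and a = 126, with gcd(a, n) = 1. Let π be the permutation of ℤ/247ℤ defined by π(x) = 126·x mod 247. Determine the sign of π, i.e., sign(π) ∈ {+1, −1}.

-1

Trace 1: π^k(1) = [1, 126, 68, 170, 178, 198] for k=0..5.
The orbit structure of x ↦ 126x mod 247: 44 orbits of sizes [6, 6, 6, 6, 6, 6, 6, 6, 6, 6, 6, 6, 6, 6, 6, 6, 6, 6, 6, 6, 6, 6, 6, 6, 6, 6, 6, 6, 6, 6, 6, 6, 6, 6, 6, 6, 6, 6, 6, 3, 3, 3, 3, 1].
With 44 cycles on 247 points, sign = (−1)^{247−44} = -1.
Check: (126/247) = -1 by Zolotarev.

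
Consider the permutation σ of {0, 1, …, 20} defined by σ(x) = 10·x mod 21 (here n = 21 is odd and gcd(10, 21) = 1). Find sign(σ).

Trace 16: π^k(16) = [16, 13, 4, 19, 1, 10] for k=0..5.
π_10 has 6 disjoint cycles with lengths [6, 6, 6, 1, 1, 1] on {0,…,20}.
With 6 cycles on 21 points, sign = (−1)^{21−6} = -1.
Check: (10/21) = -1 by Zolotarev.

-1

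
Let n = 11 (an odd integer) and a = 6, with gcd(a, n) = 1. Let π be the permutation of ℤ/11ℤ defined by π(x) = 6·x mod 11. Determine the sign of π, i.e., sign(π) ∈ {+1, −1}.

-1

Start at x=8: 8 → 4 → 2 → 1 → 6 → 3 → 7 → … (one orbit).
Cycle lengths of π_6 on ℤ/11ℤ: [10, 1]; 2 cycles in total.
With 2 cycles on 11 points, sign = (−1)^{11−2} = -1.
Via Zolotarev, sign(π_{6}) = (6|11) = -1.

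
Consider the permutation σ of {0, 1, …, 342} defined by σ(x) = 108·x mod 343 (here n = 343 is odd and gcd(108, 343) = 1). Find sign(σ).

-1

Orbit of 89 under x↦108x: [89, 8, 178, 16, 13, 32, 26]… (length divides ord_343(108)).
The orbit structure of x ↦ 108x mod 343: 4 orbits of sizes [294, 42, 6, 1].
sign(π) = (−1)^{n − #cycles} = (−1)^{343−4} = (−1)^339 = -1.
Zolotarev: (108|343) = -1, matching the cycle-count sign.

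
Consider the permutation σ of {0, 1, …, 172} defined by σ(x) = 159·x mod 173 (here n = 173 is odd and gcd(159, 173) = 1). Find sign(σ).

Trace 38: π^k(38) = [38, 160, 9, 47, 34, 43, 90] for k=0..6.
The orbit structure of x ↦ 159x mod 173: 3 orbits of sizes [86, 86, 1].
3 cycles on 173: each ℓ→(−1)^(ℓ−1), product (−1)^170 = +1.

+1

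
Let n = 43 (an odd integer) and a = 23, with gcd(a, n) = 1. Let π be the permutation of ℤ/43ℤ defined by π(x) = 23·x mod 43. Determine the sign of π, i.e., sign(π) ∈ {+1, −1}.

+1

Start at x=16: 16 → 24 → 36 → 11 → 38 → 14 → 21 → … (one orbit).
The orbit structure of x ↦ 23x mod 43: 3 orbits of sizes [21, 21, 1].
sign(π) = (−1)^{n − #cycles} = (−1)^{43−3} = (−1)^40 = +1.
The Jacobi symbol (23|43) = +1 (Zolotarev) agrees.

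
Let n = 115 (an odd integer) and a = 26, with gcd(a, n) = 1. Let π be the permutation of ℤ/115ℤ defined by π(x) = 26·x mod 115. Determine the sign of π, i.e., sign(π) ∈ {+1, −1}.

+1

Trace 6: π^k(6) = [6, 41, 31, 1, 26, 101, 96] for k=0..6.
Cycle lengths of π_26 on ℤ/115ℤ: [11, 11, 11, 11, 11, 11, 11, 11, 11, 11, 1, 1, 1, 1, 1]; 15 cycles in total.
115 − 15 = 100 transpositions; sign(π) = (−1)^100 = +1.
Zolotarev: (26|115) = +1, matching the cycle-count sign.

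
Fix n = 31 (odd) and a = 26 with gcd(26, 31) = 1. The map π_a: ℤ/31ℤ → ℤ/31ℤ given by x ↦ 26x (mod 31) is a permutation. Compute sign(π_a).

Trace 6: π^k(6) = [6, 1, 26, 25, 30, 5] for k=0..5.
The orbit structure of x ↦ 26x mod 31: 6 orbits of sizes [6, 6, 6, 6, 6, 1].
31 − 6 = 25 transpositions; sign(π) = (−1)^25 = -1.

-1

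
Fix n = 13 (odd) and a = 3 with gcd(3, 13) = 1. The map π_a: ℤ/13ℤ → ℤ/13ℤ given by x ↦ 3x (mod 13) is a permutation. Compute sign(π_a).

+1

Start at x=1: 1 → 3 → 9 → 1 (one orbit).
The orbit structure of x ↦ 3x mod 13: 5 orbits of sizes [3, 3, 3, 3, 1].
sign(π) = (−1)^{n − #cycles} = (−1)^{13−5} = (−1)^8 = +1.
The Jacobi symbol (3|13) = +1 (Zolotarev) agrees.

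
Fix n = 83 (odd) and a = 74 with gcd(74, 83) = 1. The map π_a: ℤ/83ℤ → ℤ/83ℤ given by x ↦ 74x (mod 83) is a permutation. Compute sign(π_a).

-1

Start at x=31: 31 → 53 → 21 → 60 → 41 → 46 → 1 → … (one orbit).
The orbit structure of x ↦ 74x mod 83: 2 orbits of sizes [82, 1].
83 − 2 = 81 transpositions; sign(π) = (−1)^81 = -1.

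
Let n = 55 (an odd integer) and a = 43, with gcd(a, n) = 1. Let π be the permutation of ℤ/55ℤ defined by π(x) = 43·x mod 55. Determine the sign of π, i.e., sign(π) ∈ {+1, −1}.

+1

Start at x=34: 34 → 32 → 1 → 43 → 34 (one orbit).
Cycle lengths of π_43 on ℤ/55ℤ: [4, 4, 4, 4, 4, 4, 4, 4, 4, 4, 4, 2, 2, 2, 2, 2, 1]; 17 cycles in total.
n − c = 55 − 17 = 38; sign = (−1)^38 = +1.
The Jacobi symbol (43|55) = +1 (Zolotarev) agrees.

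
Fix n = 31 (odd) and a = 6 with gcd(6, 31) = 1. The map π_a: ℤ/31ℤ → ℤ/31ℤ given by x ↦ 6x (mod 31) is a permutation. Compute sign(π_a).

Orbit of 6 under x↦6x: [6, 5, 30, 25, 26, 1]… (length divides ord_31(6)).
π_6 has 6 disjoint cycles with lengths [6, 6, 6, 6, 6, 1] on {0,…,30}.
n − c = 31 − 6 = 25; sign = (−1)^25 = -1.
(6|31)_J = -1 (Zolotarev's lemma cross-check).

-1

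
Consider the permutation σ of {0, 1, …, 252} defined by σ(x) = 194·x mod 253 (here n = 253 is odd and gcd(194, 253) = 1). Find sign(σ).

Orbit of 78 under x↦194x: [78, 205, 49, 145, 47, 10, 169]… (length divides ord_253(194)).
π_194 has 5 disjoint cycles with lengths [110, 110, 22, 10, 1] on {0,…,252}.
sign(π) = (−1)^{n − #cycles} = (−1)^{253−5} = (−1)^248 = +1.

+1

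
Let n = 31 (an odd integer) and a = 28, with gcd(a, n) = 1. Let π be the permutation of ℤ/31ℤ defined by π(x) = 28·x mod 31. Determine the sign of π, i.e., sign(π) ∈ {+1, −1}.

+1

Orbit of 16 under x↦28x: [16, 14, 20, 2, 25, 18, 8]… (length divides ord_31(28)).
The orbit structure of x ↦ 28x mod 31: 3 orbits of sizes [15, 15, 1].
n − c = 31 − 3 = 28; sign = (−1)^28 = +1.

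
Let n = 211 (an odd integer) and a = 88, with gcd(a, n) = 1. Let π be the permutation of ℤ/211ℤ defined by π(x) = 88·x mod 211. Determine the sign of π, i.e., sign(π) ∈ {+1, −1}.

Start at x=67: 67 → 199 → 210 → 123 → 63 → 58 → 40 → … (one orbit).
Decompose π into cycles: lengths [14, 14, 14, 14, 14, 14, 14, 14, 14, 14, 14, 14, 14, 14, 14, 1] (16 cycles, including the fixed point 0).
Σ(ℓ_i−1) = 211−16 = 195; sign = (−1)^195 = -1.
Check: (88/211) = -1 by Zolotarev.

-1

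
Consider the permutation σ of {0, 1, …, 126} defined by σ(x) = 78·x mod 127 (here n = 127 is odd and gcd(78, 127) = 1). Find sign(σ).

-1

Orbit of 125 under x↦78x: [125, 98, 24, 94, 93, 15, 27]… (length divides ord_127(78)).
Cycle lengths of π_78 on ℤ/127ℤ: [126, 1]; 2 cycles in total.
127 − 2 = 125 transpositions; sign(π) = (−1)^125 = -1.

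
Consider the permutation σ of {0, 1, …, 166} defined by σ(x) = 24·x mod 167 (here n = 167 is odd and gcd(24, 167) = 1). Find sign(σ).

Orbit of 54 under x↦24x: [54, 127, 42, 6, 144, 116, 112]… (length divides ord_167(24)).
Decompose π into cycles: lengths [83, 83, 1] (3 cycles, including the fixed point 0).
sign(π) = (−1)^{n − #cycles} = (−1)^{167−3} = (−1)^164 = +1.

+1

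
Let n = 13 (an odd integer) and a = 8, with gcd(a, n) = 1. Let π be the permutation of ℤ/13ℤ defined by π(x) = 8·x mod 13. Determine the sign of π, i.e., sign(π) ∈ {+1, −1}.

Trace 8: π^k(8) = [8, 12, 5, 1] for k=0..3.
Cycle lengths of π_8 on ℤ/13ℤ: [4, 4, 4, 1]; 4 cycles in total.
n − c = 13 − 4 = 9; sign = (−1)^9 = -1.
Via Zolotarev, sign(π_{8}) = (8|13) = -1.

-1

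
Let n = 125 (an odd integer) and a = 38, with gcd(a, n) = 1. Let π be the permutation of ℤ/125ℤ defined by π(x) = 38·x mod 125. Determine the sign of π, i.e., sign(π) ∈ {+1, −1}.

-1

Trace 112: π^k(112) = [112, 6, 103, 39, 107, 66, 8] for k=0..6.
4 cycles of lengths [100, 20, 4, 1].
4 cycles on 125: each ℓ→(−1)^(ℓ−1), product (−1)^121 = -1.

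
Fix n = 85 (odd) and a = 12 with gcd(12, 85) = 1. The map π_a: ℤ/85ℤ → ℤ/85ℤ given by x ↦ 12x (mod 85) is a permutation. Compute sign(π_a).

Start at x=19: 19 → 58 → 16 → 22 → 9 → 23 → 21 → … (one orbit).
Cycle lengths of π_12 on ℤ/85ℤ: [16, 16, 16, 16, 16, 4, 1]; 7 cycles in total.
sign(π) = (−1)^{n − #cycles} = (−1)^{85−7} = (−1)^78 = +1.

+1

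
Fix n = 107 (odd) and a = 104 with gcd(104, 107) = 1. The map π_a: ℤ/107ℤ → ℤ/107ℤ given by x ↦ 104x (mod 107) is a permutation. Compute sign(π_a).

-1

Orbit of 3 under x↦104x: [3, 98, 27, 26, 29, 20, 47]… (length divides ord_107(104)).
The orbit structure of x ↦ 104x mod 107: 2 orbits of sizes [106, 1].
Σ(ℓ_i−1) = 107−2 = 105; sign = (−1)^105 = -1.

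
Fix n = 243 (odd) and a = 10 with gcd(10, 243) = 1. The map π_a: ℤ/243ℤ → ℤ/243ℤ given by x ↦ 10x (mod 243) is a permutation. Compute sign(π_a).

+1

Orbit of 118 under x↦10x: [118, 208, 136, 145, 235, 163, 172]… (length divides ord_243(10)).
Cycle type of π: 27×6 + 9×6 + 3×6 + 1×9; total 27 cycles.
With 27 cycles on 243 points, sign = (−1)^{243−27} = +1.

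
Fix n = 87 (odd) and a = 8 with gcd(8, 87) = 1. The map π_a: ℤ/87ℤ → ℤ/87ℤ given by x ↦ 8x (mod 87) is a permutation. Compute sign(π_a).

Trace 2: π^k(2) = [2, 16, 41, 67, 14, 25, 26] for k=0..6.
5 cycles of lengths [28, 28, 28, 2, 1].
n − c = 87 − 5 = 82; sign = (−1)^82 = +1.

+1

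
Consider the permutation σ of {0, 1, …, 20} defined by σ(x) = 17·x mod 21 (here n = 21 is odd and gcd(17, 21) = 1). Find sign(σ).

Trace 4: π^k(4) = [4, 5, 1, 17, 16, 20] for k=0..5.
Cycle type of π: 6×3 + 2 + 1; total 5 cycles.
Σ(ℓ_i−1) = 21−5 = 16; sign = (−1)^16 = +1.

+1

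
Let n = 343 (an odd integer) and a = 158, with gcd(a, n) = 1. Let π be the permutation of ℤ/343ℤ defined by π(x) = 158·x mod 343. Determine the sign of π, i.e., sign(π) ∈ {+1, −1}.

+1

Start at x=214: 214 → 198 → 71 → 242 → 163 → 29 → 123 → … (one orbit).
Decompose π into cycles: lengths [147, 147, 21, 21, 3, 3, 1] (7 cycles, including the fixed point 0).
7 cycles on 343: each ℓ→(−1)^(ℓ−1), product (−1)^336 = +1.
Check: (158/343) = +1 by Zolotarev.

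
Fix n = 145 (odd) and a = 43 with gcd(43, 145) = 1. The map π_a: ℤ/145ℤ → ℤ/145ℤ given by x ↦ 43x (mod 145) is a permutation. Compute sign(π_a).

+1

Start at x=3: 3 → 129 → 37 → 141 → 118 → 144 → 102 → … (one orbit).
Decompose π into cycles: lengths [28, 28, 28, 28, 28, 4, 1] (7 cycles, including the fixed point 0).
7 cycles on 145: each ℓ→(−1)^(ℓ−1), product (−1)^138 = +1.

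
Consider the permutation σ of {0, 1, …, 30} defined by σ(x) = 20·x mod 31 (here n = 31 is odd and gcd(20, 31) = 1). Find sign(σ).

+1

Trace 2: π^k(2) = [2, 9, 25, 4, 18, 19, 8] for k=0..6.
π_20 has 3 disjoint cycles with lengths [15, 15, 1] on {0,…,30}.
Σ(ℓ_i−1) = 31−3 = 28; sign = (−1)^28 = +1.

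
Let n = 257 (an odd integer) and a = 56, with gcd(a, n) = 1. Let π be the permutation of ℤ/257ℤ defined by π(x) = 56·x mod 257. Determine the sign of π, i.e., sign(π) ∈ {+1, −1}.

Trace 215: π^k(215) = [215, 218, 129, 28, 26, 171, 67] for k=0..6.
Cycle type of π: 256 + 1; total 2 cycles.
2 cycles on 257: each ℓ→(−1)^(ℓ−1), product (−1)^255 = -1.
(56|257)_J = -1 (Zolotarev's lemma cross-check).

-1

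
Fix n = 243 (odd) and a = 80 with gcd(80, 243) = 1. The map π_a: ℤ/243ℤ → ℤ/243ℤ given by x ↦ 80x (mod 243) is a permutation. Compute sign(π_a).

-1

Trace 242: π^k(242) = [242, 163, 161, 1, 80, 82] for k=0..5.
Decompose π into cycles: lengths [6, 6, 6, 6, 6, 6, 6, 6, 6, 6, 6, 6, 6, 6, 6, 6, 6, 6, 6, 6, 6, 6, 6, 6, 6, 6, 6, 2, 2, 2, 2, 2, 2, 2, 2, 2, 2, 2, 2, 2, 2, 2, 2, 2, 2, 2, 2, 2, 2, 2, 2, 2, 2, 2, 2, 2, 2, 2, 2, 2, 2, 2, 2, 2, 2, 2, 2, 1] (68 cycles, including the fixed point 0).
sign(π) = (−1)^{n − #cycles} = (−1)^{243−68} = (−1)^175 = -1.
(80|243)_J = -1 (Zolotarev's lemma cross-check).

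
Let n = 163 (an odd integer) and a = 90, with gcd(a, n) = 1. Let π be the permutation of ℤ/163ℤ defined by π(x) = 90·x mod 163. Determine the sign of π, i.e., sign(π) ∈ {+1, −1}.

+1

Start at x=36: 36 → 143 → 156 → 22 → 24 → 41 → 104 → … (one orbit).
Decompose π into cycles: lengths [81, 81, 1] (3 cycles, including the fixed point 0).
163 − 3 = 160 transpositions; sign(π) = (−1)^160 = +1.
Zolotarev: (90|163) = +1, matching the cycle-count sign.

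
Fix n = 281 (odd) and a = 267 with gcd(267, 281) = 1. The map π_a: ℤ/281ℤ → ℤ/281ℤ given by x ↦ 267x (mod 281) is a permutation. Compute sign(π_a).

+1

Trace 5: π^k(5) = [5, 211, 137, 49, 157, 50, 143] for k=0..6.
Cycle type of π: 140×2 + 1; total 3 cycles.
3 cycles on 281: each ℓ→(−1)^(ℓ−1), product (−1)^278 = +1.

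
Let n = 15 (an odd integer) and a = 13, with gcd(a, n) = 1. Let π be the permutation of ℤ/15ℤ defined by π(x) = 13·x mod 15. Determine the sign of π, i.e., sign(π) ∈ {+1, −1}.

Orbit of 1 under x↦13x: [1, 13, 4, 7]… (length divides ord_15(13)).
Decompose π into cycles: lengths [4, 4, 4, 1, 1, 1] (6 cycles, including the fixed point 0).
6 cycles on 15: each ℓ→(−1)^(ℓ−1), product (−1)^9 = -1.

-1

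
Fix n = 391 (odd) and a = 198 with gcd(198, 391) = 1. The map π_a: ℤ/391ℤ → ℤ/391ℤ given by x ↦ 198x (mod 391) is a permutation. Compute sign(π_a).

+1

Trace 257: π^k(257) = [257, 56, 140, 350, 93, 37, 288] for k=0..6.
5 cycles of lengths [176, 176, 22, 16, 1].
n − c = 391 − 5 = 386; sign = (−1)^386 = +1.
(198|391)_J = +1 (Zolotarev's lemma cross-check).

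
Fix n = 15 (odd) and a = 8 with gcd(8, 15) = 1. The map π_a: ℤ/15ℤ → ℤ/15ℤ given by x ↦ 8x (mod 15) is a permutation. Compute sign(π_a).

Trace 8: π^k(8) = [8, 4, 2, 1] for k=0..3.
5 cycles of lengths [4, 4, 4, 2, 1].
Σ(ℓ_i−1) = 15−5 = 10; sign = (−1)^10 = +1.

+1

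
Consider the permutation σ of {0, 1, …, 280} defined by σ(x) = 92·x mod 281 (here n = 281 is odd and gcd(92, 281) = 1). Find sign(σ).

Trace 6: π^k(6) = [6, 271, 204, 222, 192, 242, 65] for k=0..6.
The orbit structure of x ↦ 92x mod 281: 6 orbits of sizes [56, 56, 56, 56, 56, 1].
With 6 cycles on 281 points, sign = (−1)^{281−6} = -1.
(92|281)_J = -1 (Zolotarev's lemma cross-check).

-1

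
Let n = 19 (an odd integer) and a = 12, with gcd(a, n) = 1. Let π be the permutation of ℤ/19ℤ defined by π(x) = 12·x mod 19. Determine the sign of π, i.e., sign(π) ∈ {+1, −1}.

-1

Start at x=12: 12 → 11 → 18 → 7 → 8 → 1 → 12 (one orbit).
4 cycles of lengths [6, 6, 6, 1].
19 − 4 = 15 transpositions; sign(π) = (−1)^15 = -1.
Via Zolotarev, sign(π_{12}) = (12|19) = -1.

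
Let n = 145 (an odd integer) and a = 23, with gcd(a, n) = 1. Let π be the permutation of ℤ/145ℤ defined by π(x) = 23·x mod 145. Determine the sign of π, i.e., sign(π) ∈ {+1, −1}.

-1

Start at x=94: 94 → 132 → 136 → 83 → 24 → 117 → 81 → … (one orbit).
Cycle type of π: 28×4 + 7×4 + 4 + 1; total 10 cycles.
With 10 cycles on 145 points, sign = (−1)^{145−10} = -1.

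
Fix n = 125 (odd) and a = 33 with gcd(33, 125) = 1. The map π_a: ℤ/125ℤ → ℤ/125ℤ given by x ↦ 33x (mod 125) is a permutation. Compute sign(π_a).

-1

Orbit of 81 under x↦33x: [81, 48, 84, 22, 101, 83, 114]… (length divides ord_125(33)).
The orbit structure of x ↦ 33x mod 125: 4 orbits of sizes [100, 20, 4, 1].
sign(π) = (−1)^{n − #cycles} = (−1)^{125−4} = (−1)^121 = -1.
Zolotarev: (33|125) = -1, matching the cycle-count sign.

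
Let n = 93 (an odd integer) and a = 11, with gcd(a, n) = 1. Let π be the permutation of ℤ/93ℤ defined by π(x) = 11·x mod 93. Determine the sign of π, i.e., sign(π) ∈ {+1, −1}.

Start at x=10: 10 → 17 → 1 → 11 → 28 → 29 → 40 → … (one orbit).
The orbit structure of x ↦ 11x mod 93: 5 orbits of sizes [30, 30, 30, 2, 1].
5 cycles on 93: each ℓ→(−1)^(ℓ−1), product (−1)^88 = +1.
Zolotarev: (11|93) = +1, matching the cycle-count sign.

+1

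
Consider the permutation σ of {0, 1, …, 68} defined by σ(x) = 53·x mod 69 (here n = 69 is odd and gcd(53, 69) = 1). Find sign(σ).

+1

Trace 11: π^k(11) = [11, 31, 56, 1, 53, 49, 44] for k=0..6.
Cycle lengths of π_53 on ℤ/69ℤ: [22, 22, 22, 2, 1]; 5 cycles in total.
5 cycles on 69: each ℓ→(−1)^(ℓ−1), product (−1)^64 = +1.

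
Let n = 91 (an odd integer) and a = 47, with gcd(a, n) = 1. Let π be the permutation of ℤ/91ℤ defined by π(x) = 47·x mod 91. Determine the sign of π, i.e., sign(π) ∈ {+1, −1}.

Orbit of 1 under x↦47x: [1, 47, 25, 83, 79, 73, 64]… (length divides ord_91(47)).
11 cycles of lengths [12, 12, 12, 12, 12, 12, 6, 4, 4, 4, 1].
n − c = 91 − 11 = 80; sign = (−1)^80 = +1.

+1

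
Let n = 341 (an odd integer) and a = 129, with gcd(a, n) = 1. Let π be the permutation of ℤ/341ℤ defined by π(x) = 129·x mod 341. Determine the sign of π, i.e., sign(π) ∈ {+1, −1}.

-1

Trace 56: π^k(56) = [56, 63, 284, 149, 125, 98, 25] for k=0..6.
π_129 has 22 disjoint cycles with lengths [30, 30, 30, 30, 30, 30, 30, 30, 30, 30, 10, 3, 3, 3, 3, 3, 3, 3, 3, 3, 3, 1] on {0,…,340}.
Σ(ℓ_i−1) = 341−22 = 319; sign = (−1)^319 = -1.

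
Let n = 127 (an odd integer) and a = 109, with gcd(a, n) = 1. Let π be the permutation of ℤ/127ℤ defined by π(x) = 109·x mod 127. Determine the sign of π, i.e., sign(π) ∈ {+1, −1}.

-1

Start at x=96: 96 → 50 → 116 → 71 → 119 → 17 → 75 → … (one orbit).
Cycle type of π: 126 + 1; total 2 cycles.
Σ(ℓ_i−1) = 127−2 = 125; sign = (−1)^125 = -1.
(109|127)_J = -1 (Zolotarev's lemma cross-check).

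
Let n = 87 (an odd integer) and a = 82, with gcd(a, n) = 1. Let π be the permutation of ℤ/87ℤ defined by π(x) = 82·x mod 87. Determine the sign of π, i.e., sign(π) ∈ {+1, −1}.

Trace 16: π^k(16) = [16, 7, 52, 1, 82, 25, 49] for k=0..6.
Decompose π into cycles: lengths [7, 7, 7, 7, 7, 7, 7, 7, 7, 7, 7, 7, 1, 1, 1] (15 cycles, including the fixed point 0).
n − c = 87 − 15 = 72; sign = (−1)^72 = +1.
Check: (82/87) = +1 by Zolotarev.

+1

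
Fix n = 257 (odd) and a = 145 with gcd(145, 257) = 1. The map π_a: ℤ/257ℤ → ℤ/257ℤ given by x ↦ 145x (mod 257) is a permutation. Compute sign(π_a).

Start at x=168: 168 → 202 → 249 → 125 → 135 → 43 → 67 → … (one orbit).
Cycle lengths of π_145 on ℤ/257ℤ: [256, 1]; 2 cycles in total.
Σ(ℓ_i−1) = 257−2 = 255; sign = (−1)^255 = -1.
(145|257)_J = -1 (Zolotarev's lemma cross-check).

-1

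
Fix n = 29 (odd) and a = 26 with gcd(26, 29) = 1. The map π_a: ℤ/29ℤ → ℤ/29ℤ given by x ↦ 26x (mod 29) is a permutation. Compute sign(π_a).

-1

Trace 19: π^k(19) = [19, 1, 26, 9, 2, 23, 18] for k=0..6.
The orbit structure of x ↦ 26x mod 29: 2 orbits of sizes [28, 1].
n − c = 29 − 2 = 27; sign = (−1)^27 = -1.
(26|29)_J = -1 (Zolotarev's lemma cross-check).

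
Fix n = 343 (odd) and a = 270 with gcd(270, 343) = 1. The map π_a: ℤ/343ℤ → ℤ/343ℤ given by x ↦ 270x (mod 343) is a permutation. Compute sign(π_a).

+1

Start at x=39: 39 → 240 → 316 → 256 → 177 → 113 → 326 → … (one orbit).
Decompose π into cycles: lengths [147, 147, 21, 21, 3, 3, 1] (7 cycles, including the fixed point 0).
7 cycles on 343: each ℓ→(−1)^(ℓ−1), product (−1)^336 = +1.
(270|343)_J = +1 (Zolotarev's lemma cross-check).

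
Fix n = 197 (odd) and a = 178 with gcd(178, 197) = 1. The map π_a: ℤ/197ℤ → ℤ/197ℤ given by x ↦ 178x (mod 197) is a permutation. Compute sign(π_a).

+1

Trace 114: π^k(114) = [114, 1, 178, 164, 36, 104, 191] for k=0..6.
Cycle lengths of π_178 on ℤ/197ℤ: [7, 7, 7, 7, 7, 7, 7, 7, 7, 7, 7, 7, 7, 7, 7, 7, 7, 7, 7, 7, 7, 7, 7, 7, 7, 7, 7, 7, 1]; 29 cycles in total.
With 29 cycles on 197 points, sign = (−1)^{197−29} = +1.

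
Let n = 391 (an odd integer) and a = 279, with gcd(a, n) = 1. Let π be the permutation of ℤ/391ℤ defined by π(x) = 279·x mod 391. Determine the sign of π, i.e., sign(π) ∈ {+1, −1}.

Start at x=334: 334 → 128 → 131 → 186 → 282 → 87 → 31 → … (one orbit).
π_279 has 6 disjoint cycles with lengths [176, 176, 16, 11, 11, 1] on {0,…,390}.
Σ(ℓ_i−1) = 391−6 = 385; sign = (−1)^385 = -1.

-1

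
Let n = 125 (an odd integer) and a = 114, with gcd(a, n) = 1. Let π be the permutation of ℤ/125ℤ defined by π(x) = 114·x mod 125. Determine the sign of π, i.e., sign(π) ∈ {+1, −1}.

+1

Orbit of 46 under x↦114x: [46, 119, 66, 24, 111, 29, 56]… (length divides ord_125(114)).
π_114 has 7 disjoint cycles with lengths [50, 50, 10, 10, 2, 2, 1] on {0,…,124}.
sign(π) = (−1)^{n − #cycles} = (−1)^{125−7} = (−1)^118 = +1.
Zolotarev: (114|125) = +1, matching the cycle-count sign.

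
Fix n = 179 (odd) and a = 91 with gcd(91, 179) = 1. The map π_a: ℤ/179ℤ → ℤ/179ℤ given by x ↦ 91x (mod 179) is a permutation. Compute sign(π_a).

Trace 110: π^k(110) = [110, 165, 158, 58, 87, 41, 151] for k=0..6.
π_91 has 2 disjoint cycles with lengths [178, 1] on {0,…,178}.
2 cycles on 179: each ℓ→(−1)^(ℓ−1), product (−1)^177 = -1.

-1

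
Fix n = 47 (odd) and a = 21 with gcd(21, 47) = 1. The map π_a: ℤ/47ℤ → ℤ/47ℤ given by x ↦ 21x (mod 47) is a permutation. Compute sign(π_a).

+1

Orbit of 7 under x↦21x: [7, 6, 32, 14, 12, 17, 28]… (length divides ord_47(21)).
π_21 has 3 disjoint cycles with lengths [23, 23, 1] on {0,…,46}.
47 − 3 = 44 transpositions; sign(π) = (−1)^44 = +1.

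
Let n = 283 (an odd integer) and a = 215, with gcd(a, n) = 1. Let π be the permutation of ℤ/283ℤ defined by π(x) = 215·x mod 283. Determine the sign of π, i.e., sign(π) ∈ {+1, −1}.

Start at x=199: 199 → 52 → 143 → 181 → 144 → 113 → 240 → … (one orbit).
π_215 has 3 disjoint cycles with lengths [141, 141, 1] on {0,…,282}.
With 3 cycles on 283 points, sign = (−1)^{283−3} = +1.

+1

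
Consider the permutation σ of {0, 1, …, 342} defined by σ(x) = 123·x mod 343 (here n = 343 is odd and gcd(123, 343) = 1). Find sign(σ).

+1

Orbit of 39 under x↦123x: [39, 338, 71, 158, 226, 15, 130]… (length divides ord_343(123)).
Decompose π into cycles: lengths [147, 147, 21, 21, 3, 3, 1] (7 cycles, including the fixed point 0).
sign(π) = (−1)^{n − #cycles} = (−1)^{343−7} = (−1)^336 = +1.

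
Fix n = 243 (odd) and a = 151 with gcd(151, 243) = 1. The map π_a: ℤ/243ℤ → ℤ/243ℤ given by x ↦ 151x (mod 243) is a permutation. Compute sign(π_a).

+1

Start at x=124: 124 → 13 → 19 → 196 → 193 → 226 → 106 → … (one orbit).
Cycle type of π: 81×2 + 27×2 + 9×2 + 3×2 + 1×3; total 11 cycles.
11 cycles on 243: each ℓ→(−1)^(ℓ−1), product (−1)^232 = +1.
(151|243)_J = +1 (Zolotarev's lemma cross-check).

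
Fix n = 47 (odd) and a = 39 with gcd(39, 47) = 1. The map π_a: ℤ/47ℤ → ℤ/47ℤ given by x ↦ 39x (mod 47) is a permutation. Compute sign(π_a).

Trace 12: π^k(12) = [12, 45, 16, 13, 37, 33, 18] for k=0..6.
π_39 has 2 disjoint cycles with lengths [46, 1] on {0,…,46}.
47 − 2 = 45 transpositions; sign(π) = (−1)^45 = -1.
Zolotarev: (39|47) = -1, matching the cycle-count sign.

-1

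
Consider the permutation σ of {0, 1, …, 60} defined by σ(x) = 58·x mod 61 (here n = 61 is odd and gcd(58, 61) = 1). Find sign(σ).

+1

Orbit of 1 under x↦58x: [1, 58, 9, 34, 20]… (length divides ord_61(58)).
13 cycles of lengths [5, 5, 5, 5, 5, 5, 5, 5, 5, 5, 5, 5, 1].
61 − 13 = 48 transpositions; sign(π) = (−1)^48 = +1.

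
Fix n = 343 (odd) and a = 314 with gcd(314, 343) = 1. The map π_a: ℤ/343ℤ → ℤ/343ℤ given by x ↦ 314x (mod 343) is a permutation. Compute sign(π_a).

Trace 316: π^k(316) = [316, 97, 274, 286, 281, 83, 337] for k=0..6.
Cycle lengths of π_314 on ℤ/343ℤ: [98, 98, 98, 14, 14, 14, 2, 2, 2, 1]; 10 cycles in total.
sign(π) = (−1)^{n − #cycles} = (−1)^{343−10} = (−1)^333 = -1.
Via Zolotarev, sign(π_{314}) = (314|343) = -1.

-1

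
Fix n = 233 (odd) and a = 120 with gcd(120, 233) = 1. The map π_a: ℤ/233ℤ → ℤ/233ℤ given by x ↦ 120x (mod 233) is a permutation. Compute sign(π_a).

+1

Start at x=215: 215 → 170 → 129 → 102 → 124 → 201 → 121 → … (one orbit).
3 cycles of lengths [116, 116, 1].
With 3 cycles on 233 points, sign = (−1)^{233−3} = +1.
Via Zolotarev, sign(π_{120}) = (120|233) = +1.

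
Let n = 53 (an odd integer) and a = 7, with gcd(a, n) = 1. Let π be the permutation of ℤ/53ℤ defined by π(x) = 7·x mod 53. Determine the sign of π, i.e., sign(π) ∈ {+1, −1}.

+1

Orbit of 42 under x↦7x: [42, 29, 44, 43, 36, 40, 15]… (length divides ord_53(7)).
3 cycles of lengths [26, 26, 1].
53 − 3 = 50 transpositions; sign(π) = (−1)^50 = +1.
Zolotarev: (7|53) = +1, matching the cycle-count sign.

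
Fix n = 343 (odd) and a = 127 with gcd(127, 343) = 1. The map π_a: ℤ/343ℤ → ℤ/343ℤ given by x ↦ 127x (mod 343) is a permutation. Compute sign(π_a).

+1

Orbit of 15 under x↦127x: [15, 190, 120, 148, 274, 155, 134]… (length divides ord_343(127)).
19 cycles of lengths [49, 49, 49, 49, 49, 49, 7, 7, 7, 7, 7, 7, 1, 1, 1, 1, 1, 1, 1].
19 cycles on 343: each ℓ→(−1)^(ℓ−1), product (−1)^324 = +1.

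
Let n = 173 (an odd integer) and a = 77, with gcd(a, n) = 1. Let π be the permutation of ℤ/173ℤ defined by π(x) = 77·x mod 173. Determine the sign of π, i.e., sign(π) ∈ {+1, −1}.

Orbit of 16 under x↦77x: [16, 21, 60, 122, 52, 25, 22]… (length divides ord_173(77)).
Cycle lengths of π_77 on ℤ/173ℤ: [86, 86, 1]; 3 cycles in total.
sign(π) = (−1)^{n − #cycles} = (−1)^{173−3} = (−1)^170 = +1.

+1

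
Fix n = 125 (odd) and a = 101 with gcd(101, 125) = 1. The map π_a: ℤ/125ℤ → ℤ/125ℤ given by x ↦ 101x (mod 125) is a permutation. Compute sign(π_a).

+1

Start at x=26: 26 → 1 → 101 → 76 → 51 → 26 (one orbit).
π_101 has 45 disjoint cycles with lengths [5, 5, 5, 5, 5, 5, 5, 5, 5, 5, 5, 5, 5, 5, 5, 5, 5, 5, 5, 5, 1, 1, 1, 1, 1, 1, 1, 1, 1, 1, 1, 1, 1, 1, 1, 1, 1, 1, 1, 1, 1, 1, 1, 1, 1] on {0,…,124}.
45 cycles on 125: each ℓ→(−1)^(ℓ−1), product (−1)^80 = +1.
(101|125)_J = +1 (Zolotarev's lemma cross-check).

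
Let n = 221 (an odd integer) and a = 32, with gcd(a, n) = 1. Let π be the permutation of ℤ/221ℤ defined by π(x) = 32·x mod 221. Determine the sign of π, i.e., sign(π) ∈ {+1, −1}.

-1

Start at x=111: 111 → 16 → 70 → 30 → 76 → 1 → 32 → … (one orbit).
Decompose π into cycles: lengths [24, 24, 24, 24, 24, 24, 24, 24, 12, 8, 8, 1] (12 cycles, including the fixed point 0).
Σ(ℓ_i−1) = 221−12 = 209; sign = (−1)^209 = -1.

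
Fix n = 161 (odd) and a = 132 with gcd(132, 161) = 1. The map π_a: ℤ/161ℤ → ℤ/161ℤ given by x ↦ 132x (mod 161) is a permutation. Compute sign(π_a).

+1

Orbit of 160 under x↦132x: [160, 29, 125, 78, 153, 71, 34]… (length divides ord_161(132)).
π_132 has 11 disjoint cycles with lengths [22, 22, 22, 22, 22, 22, 22, 2, 2, 2, 1] on {0,…,160}.
sign(π) = (−1)^{n − #cycles} = (−1)^{161−11} = (−1)^150 = +1.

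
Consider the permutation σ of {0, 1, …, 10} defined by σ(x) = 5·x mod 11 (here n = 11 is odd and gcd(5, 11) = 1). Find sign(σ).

+1

Start at x=5: 5 → 3 → 4 → 9 → 1 → 5 (one orbit).
Cycle lengths of π_5 on ℤ/11ℤ: [5, 5, 1]; 3 cycles in total.
n − c = 11 − 3 = 8; sign = (−1)^8 = +1.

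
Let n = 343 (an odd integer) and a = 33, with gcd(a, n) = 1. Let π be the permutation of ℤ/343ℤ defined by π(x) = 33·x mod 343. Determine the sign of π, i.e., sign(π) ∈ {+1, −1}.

-1

Start at x=24: 24 → 106 → 68 → 186 → 307 → 184 → 241 → … (one orbit).
Decompose π into cycles: lengths [294, 42, 6, 1] (4 cycles, including the fixed point 0).
Σ(ℓ_i−1) = 343−4 = 339; sign = (−1)^339 = -1.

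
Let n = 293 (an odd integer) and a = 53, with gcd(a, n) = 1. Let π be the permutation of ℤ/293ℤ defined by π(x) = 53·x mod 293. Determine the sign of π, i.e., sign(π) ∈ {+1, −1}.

Orbit of 258 under x↦53x: [258, 196, 133, 17, 22, 287, 268]… (length divides ord_293(53)).
Cycle lengths of π_53 on ℤ/293ℤ: [73, 73, 73, 73, 1]; 5 cycles in total.
sign(π) = (−1)^{n − #cycles} = (−1)^{293−5} = (−1)^288 = +1.
(53|293)_J = +1 (Zolotarev's lemma cross-check).

+1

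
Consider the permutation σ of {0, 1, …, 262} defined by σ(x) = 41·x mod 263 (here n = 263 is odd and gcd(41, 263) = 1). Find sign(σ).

-1

Trace 215: π^k(215) = [215, 136, 53, 69, 199, 6, 246] for k=0..6.
Cycle lengths of π_41 on ℤ/263ℤ: [262, 1]; 2 cycles in total.
2 cycles on 263: each ℓ→(−1)^(ℓ−1), product (−1)^261 = -1.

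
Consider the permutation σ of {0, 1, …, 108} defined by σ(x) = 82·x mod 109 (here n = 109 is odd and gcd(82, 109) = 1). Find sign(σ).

+1

Trace 46: π^k(46) = [46, 66, 71, 45, 93, 105, 108] for k=0..6.
Decompose π into cycles: lengths [18, 18, 18, 18, 18, 18, 1] (7 cycles, including the fixed point 0).
With 7 cycles on 109 points, sign = (−1)^{109−7} = +1.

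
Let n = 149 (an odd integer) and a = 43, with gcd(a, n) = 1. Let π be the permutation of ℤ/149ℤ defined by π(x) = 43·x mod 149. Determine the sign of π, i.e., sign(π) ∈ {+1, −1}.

Start at x=86: 86 → 122 → 31 → 141 → 103 → 108 → 25 → … (one orbit).
Decompose π into cycles: lengths [148, 1] (2 cycles, including the fixed point 0).
n − c = 149 − 2 = 147; sign = (−1)^147 = -1.

-1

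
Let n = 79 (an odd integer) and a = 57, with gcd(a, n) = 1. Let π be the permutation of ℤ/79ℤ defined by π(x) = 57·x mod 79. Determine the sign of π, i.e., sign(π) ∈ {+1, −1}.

Orbit of 64 under x↦57x: [64, 14, 8, 61, 1, 57, 10]… (length divides ord_79(57)).
Cycle lengths of π_57 on ℤ/79ℤ: [26, 26, 26, 1]; 4 cycles in total.
4 cycles on 79: each ℓ→(−1)^(ℓ−1), product (−1)^75 = -1.
(57|79)_J = -1 (Zolotarev's lemma cross-check).

-1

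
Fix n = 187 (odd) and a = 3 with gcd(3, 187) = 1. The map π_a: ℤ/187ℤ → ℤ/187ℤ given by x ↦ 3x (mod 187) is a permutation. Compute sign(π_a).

-1

Orbit of 137 under x↦3x: [137, 37, 111, 146, 64, 5, 15]… (length divides ord_187(3)).
The orbit structure of x ↦ 3x mod 187: 6 orbits of sizes [80, 80, 16, 5, 5, 1].
sign(π) = (−1)^{n − #cycles} = (−1)^{187−6} = (−1)^181 = -1.
Zolotarev: (3|187) = -1, matching the cycle-count sign.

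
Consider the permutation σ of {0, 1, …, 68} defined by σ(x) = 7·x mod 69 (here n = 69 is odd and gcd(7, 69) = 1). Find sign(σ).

-1

Trace 10: π^k(10) = [10, 1, 7, 49, 67, 55, 40] for k=0..6.
Cycle type of π: 22×3 + 1×3; total 6 cycles.
n − c = 69 − 6 = 63; sign = (−1)^63 = -1.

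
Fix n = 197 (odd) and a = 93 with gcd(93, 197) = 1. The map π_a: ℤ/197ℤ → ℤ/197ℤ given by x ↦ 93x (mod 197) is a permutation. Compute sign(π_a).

Orbit of 6 under x↦93x: [6, 164, 83, 36, 196, 104, 19]… (length divides ord_197(93)).
π_93 has 15 disjoint cycles with lengths [14, 14, 14, 14, 14, 14, 14, 14, 14, 14, 14, 14, 14, 14, 1] on {0,…,196}.
15 cycles on 197: each ℓ→(−1)^(ℓ−1), product (−1)^182 = +1.

+1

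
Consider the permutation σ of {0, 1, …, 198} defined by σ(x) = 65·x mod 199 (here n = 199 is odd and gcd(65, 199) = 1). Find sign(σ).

Trace 180: π^k(180) = [180, 158, 121, 104, 193, 8, 122] for k=0..6.
The orbit structure of x ↦ 65x mod 199: 3 orbits of sizes [99, 99, 1].
n − c = 199 − 3 = 196; sign = (−1)^196 = +1.
The Jacobi symbol (65|199) = +1 (Zolotarev) agrees.

+1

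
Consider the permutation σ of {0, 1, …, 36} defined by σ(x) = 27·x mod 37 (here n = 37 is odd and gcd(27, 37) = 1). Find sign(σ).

+1

Orbit of 26 under x↦27x: [26, 36, 10, 11, 1, 27]… (length divides ord_37(27)).
Cycle lengths of π_27 on ℤ/37ℤ: [6, 6, 6, 6, 6, 6, 1]; 7 cycles in total.
With 7 cycles on 37 points, sign = (−1)^{37−7} = +1.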